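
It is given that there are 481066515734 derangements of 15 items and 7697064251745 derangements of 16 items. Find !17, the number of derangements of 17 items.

130850092279664

!17 = (17-1)·(!16 + !15) = 16·(7697064251745 + 481066515734) = 16·8178130767479 = 130850092279664.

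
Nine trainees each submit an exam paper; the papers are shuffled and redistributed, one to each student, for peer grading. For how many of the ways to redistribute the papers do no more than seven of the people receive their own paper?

362879

# with exactly i fixed is C(9,i)·!(9-i); sum over i=0..7:
  i=0: C(9,0)·!9 = 1·133496 = 133496
  i=1: C(9,1)·!8 = 9·14833 = 133497
  i=2: C(9,2)·!7 = 36·1854 = 66744
  i=3: C(9,3)·!6 = 84·265 = 22260
  i=4: C(9,4)·!5 = 126·44 = 5544
  i=5: C(9,5)·!4 = 126·9 = 1134
  i=6: C(9,6)·!3 = 84·2 = 168
  i=7: C(9,7)·!2 = 36·1 = 36
Total = 362879.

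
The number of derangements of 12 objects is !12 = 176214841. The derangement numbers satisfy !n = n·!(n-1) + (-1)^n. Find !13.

!13 = 13·176214841 - 1 = 2290792932.

2290792932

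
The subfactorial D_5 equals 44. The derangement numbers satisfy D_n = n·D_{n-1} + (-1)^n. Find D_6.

265

D_6 = 6·44 + 1 = 265.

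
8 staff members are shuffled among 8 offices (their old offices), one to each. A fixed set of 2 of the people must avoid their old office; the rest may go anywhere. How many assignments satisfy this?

30960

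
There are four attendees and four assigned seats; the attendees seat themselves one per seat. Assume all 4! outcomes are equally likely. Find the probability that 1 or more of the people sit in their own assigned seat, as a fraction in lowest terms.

Favorable outcomes: Σ_{i≥1} C(4,i)·!(4-i) = 4·2 + 6·1 + 4·0 + 1·1 = 15.
Total outcomes: 4! = 24.
Probability = 15/24 = 5/8.

5/8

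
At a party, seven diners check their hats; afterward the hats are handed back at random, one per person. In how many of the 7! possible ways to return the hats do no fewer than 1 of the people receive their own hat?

# with exactly i fixed is C(7,i)·!(7-i); sum over i=1..7:
  i=1: C(7,1)·!6 = 7·265 = 1855
  i=2: C(7,2)·!5 = 21·44 = 924
  i=3: C(7,3)·!4 = 35·9 = 315
  i=4: C(7,4)·!3 = 35·2 = 70
  i=5: C(7,5)·!2 = 21·1 = 21
  i=6: C(7,6)·!1 = 7·0 = 0
  i=7: C(7,7)·!0 = 1·1 = 1
Total = 3186.

3186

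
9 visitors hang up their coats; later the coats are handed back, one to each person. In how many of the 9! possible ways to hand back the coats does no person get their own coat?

133496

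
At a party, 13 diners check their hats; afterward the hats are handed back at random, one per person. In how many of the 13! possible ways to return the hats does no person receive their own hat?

The subfactorial !13 = [13!/e] (nearest integer).
13! = 6227020800, and 6227020800/e ≈ 2290792932.07, so !13 = 2290792932.

2290792932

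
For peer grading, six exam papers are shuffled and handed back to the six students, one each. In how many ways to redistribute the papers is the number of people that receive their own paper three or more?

56

# with exactly i fixed is C(6,i)·!(6-i); sum over i=3..6:
  i=3: C(6,3)·!3 = 20·2 = 40
  i=4: C(6,4)·!2 = 15·1 = 15
  i=5: C(6,5)·!1 = 6·0 = 0
  i=6: C(6,6)·!0 = 1·1 = 1
Total = 56.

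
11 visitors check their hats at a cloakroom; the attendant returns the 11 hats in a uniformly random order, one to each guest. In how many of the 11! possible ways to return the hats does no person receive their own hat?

!11 is the nearest integer to 11!/e.
11! = 39916800, and 39916800/e ≈ 14684570.08, so !11 = 14684570.

14684570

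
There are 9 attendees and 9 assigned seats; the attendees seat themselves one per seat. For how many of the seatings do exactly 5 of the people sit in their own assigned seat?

1134

Pick the 5 fixed positions: C(9,5) = 126 ways.
The other 4 form a derangement: !4 = 9.
Total: 126 × 9 = 1134.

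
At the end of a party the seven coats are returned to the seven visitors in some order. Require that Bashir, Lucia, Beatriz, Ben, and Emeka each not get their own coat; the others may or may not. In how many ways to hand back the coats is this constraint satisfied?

Let A_j be the event that the j-th constrained one is fixed. By inclusion-exclusion over the 5 events:
Σ_{j=0}^{5} (-1)^j C(5,j)(7-j)!
= C(5,0)·7! - C(5,1)·6! + C(5,2)·5! - C(5,3)·4! + C(5,4)·3! - C(5,5)·2!
= 5040 - 3600 + 1200 - 240 + 30 - 2
= 2428

2428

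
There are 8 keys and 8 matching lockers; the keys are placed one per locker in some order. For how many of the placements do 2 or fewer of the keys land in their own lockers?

37085

Sum C(8,i)·!(8-i) for i = 0..2:
  i=0: C(8,0)·!8 = 1·14833 = 14833
  i=1: C(8,1)·!7 = 8·1854 = 14832
  i=2: C(8,2)·!6 = 28·265 = 7420
Total = 37085.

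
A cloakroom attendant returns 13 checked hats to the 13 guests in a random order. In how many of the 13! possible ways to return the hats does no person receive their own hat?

2290792932

!13 is the nearest integer to 13!/e.
13! = 6227020800, and 6227020800/e ≈ 2290792932.07, so !13 = 2290792932.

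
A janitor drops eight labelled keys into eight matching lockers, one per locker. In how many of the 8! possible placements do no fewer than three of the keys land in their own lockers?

3235

# with exactly i fixed is C(8,i)·!(8-i); sum over i=3..8:
  i=3: C(8,3)·!5 = 56·44 = 2464
  i=4: C(8,4)·!4 = 70·9 = 630
  i=5: C(8,5)·!3 = 56·2 = 112
  i=6: C(8,6)·!2 = 28·1 = 28
  i=7: C(8,7)·!1 = 8·0 = 0
  i=8: C(8,8)·!0 = 1·1 = 1
Total = 3235.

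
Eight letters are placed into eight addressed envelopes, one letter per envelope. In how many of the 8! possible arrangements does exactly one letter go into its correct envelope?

14832

Pick the single fixed position: C(8,1) = 8 ways.
The other 7 form a derangement: !7 = 1854.
Total: 8 × 1854 = 14832.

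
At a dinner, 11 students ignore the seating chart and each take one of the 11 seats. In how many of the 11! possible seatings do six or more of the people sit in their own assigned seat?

# with exactly i fixed is C(11,i)·!(11-i); sum over i=6..11:
  i=6: C(11,6)·!5 = 462·44 = 20328
  i=7: C(11,7)·!4 = 330·9 = 2970
  i=8: C(11,8)·!3 = 165·2 = 330
  i=9: C(11,9)·!2 = 55·1 = 55
  i=10: C(11,10)·!1 = 11·0 = 0
  i=11: C(11,11)·!0 = 1·1 = 1
Total = 23684.

23684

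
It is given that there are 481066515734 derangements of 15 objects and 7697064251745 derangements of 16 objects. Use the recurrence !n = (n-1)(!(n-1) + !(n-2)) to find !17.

!17 = (17-1)·(!16 + !15) = 16·(7697064251745 + 481066515734) = 16·8178130767479 = 130850092279664.

130850092279664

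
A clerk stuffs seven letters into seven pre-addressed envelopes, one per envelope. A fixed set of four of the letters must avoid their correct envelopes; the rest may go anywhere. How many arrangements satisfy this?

2790

Inclusion-exclusion on the 4 forbidden self-matches:
Σ_{j=0}^{4} (-1)^j C(4,j)(7-j)!
= C(4,0)·7! - C(4,1)·6! + C(4,2)·5! - C(4,3)·4! + C(4,4)·3!
= 5040 - 2880 + 720 - 96 + 6
= 2790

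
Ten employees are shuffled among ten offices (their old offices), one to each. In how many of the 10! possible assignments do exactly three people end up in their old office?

Pick the 3 fixed positions: C(10,3) = 120 ways.
The remaining 7 must be deranged: !7 = 1854.
Total: 120 × 1854 = 222480.

222480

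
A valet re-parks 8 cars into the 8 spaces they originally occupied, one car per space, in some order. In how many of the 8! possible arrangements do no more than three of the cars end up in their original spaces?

39549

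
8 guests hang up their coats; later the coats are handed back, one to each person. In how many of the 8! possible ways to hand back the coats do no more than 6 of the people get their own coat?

40319

Sum C(8,i)·!(8-i) for i = 0..6:
  i=0: C(8,0)·!8 = 1·14833 = 14833
  i=1: C(8,1)·!7 = 8·1854 = 14832
  i=2: C(8,2)·!6 = 28·265 = 7420
  i=3: C(8,3)·!5 = 56·44 = 2464
  i=4: C(8,4)·!4 = 70·9 = 630
  i=5: C(8,5)·!3 = 56·2 = 112
  i=6: C(8,6)·!2 = 28·1 = 28
Total = 40319.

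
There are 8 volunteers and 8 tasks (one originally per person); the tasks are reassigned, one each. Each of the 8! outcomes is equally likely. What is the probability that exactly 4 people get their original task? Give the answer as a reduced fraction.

1/64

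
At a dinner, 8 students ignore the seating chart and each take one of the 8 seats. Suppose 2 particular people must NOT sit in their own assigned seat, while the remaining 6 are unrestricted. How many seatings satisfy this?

30960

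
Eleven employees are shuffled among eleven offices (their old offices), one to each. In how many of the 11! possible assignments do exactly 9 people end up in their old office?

Pick the 9 fixed positions: C(11,9) = 55 ways.
The remaining 2 must be deranged: !2 = 1.
Total: 55 × 1 = 55.

55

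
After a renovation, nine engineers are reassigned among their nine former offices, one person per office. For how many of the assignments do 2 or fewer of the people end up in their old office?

333737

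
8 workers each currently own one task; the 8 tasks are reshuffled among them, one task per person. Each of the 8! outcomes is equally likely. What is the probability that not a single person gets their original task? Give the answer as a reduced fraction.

Favorable outcomes: !8 = 14833.
Total outcomes: 8! = 40320.
Probability = 14833/40320 = 2119/5760.

2119/5760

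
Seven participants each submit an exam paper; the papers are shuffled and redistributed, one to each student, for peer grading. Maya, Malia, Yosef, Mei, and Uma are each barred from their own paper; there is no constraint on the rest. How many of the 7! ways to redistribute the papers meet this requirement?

2428

Inclusion-exclusion on the 5 forbidden self-matches:
Σ_{j=0}^{5} (-1)^j C(5,j)(7-j)!
= C(5,0)·7! - C(5,1)·6! + C(5,2)·5! - C(5,3)·4! + C(5,4)·3! - C(5,5)·2!
= 5040 - 3600 + 1200 - 240 + 30 - 2
= 2428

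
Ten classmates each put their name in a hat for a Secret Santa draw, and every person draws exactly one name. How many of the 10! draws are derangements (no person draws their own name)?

!10 is the nearest integer to 10!/e.
10! = 3628800, and 3628800/e ≈ 1334960.92, so !10 = 1334961.

1334961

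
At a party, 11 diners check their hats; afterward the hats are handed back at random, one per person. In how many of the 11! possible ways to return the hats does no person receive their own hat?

Recurrence: !11 = 10·(!10 + !9).
!11 = 10·(1334961 + 133496) = 10·1468457 = 14684570

14684570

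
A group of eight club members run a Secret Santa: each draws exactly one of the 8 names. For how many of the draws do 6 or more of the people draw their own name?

# with exactly i fixed is C(8,i)·!(8-i); sum over i=6..8:
  i=6: C(8,6)·!2 = 28·1 = 28
  i=7: C(8,7)·!1 = 8·0 = 0
  i=8: C(8,8)·!0 = 1·1 = 1
Total = 29.

29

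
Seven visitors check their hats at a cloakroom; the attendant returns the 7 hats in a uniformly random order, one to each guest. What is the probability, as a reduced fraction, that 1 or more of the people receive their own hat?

177/280

Favorable outcomes: Σ_{i≥1} C(7,i)·!(7-i) = 7·265 + 21·44 + 35·9 + 35·2 + 21·1 + 7·0 + 1·1 = 3186.
Total outcomes: 7! = 5040.
Probability = 3186/5040 = 177/280.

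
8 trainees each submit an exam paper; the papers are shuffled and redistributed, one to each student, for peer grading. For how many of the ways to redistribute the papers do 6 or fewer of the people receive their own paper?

# with exactly i fixed is C(8,i)·!(8-i); sum over i=0..6:
  i=0: C(8,0)·!8 = 1·14833 = 14833
  i=1: C(8,1)·!7 = 8·1854 = 14832
  i=2: C(8,2)·!6 = 28·265 = 7420
  i=3: C(8,3)·!5 = 56·44 = 2464
  i=4: C(8,4)·!4 = 70·9 = 630
  i=5: C(8,5)·!3 = 56·2 = 112
  i=6: C(8,6)·!2 = 28·1 = 28
Total = 40319.

40319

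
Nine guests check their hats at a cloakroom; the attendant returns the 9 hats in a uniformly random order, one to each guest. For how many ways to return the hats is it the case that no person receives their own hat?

133496

By inclusion-exclusion, !9 = Σ (-1)^k · 9!/k! for k=0..9
= 9! - 9!/1! + 9!/2! - 9!/3! + 9!/4! - 9!/5! + 9!/6! - 9!/7! + 9!/8! - 9!/9!
= 362880 - 362880 + 181440 - 60480 + 15120 - 3024 + 504 - 72 + 9 - 1
= 133496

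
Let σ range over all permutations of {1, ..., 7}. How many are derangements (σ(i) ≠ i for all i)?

The number of derangements of 7 is !7 = Σ_{k=0}^{7} (-1)^k·7!/k!
= 7! - 7!/1! + 7!/2! - 7!/3! + 7!/4! - 7!/5! + 7!/6! - 7!/7!
= 5040 - 5040 + 2520 - 840 + 210 - 42 + 7 - 1
= 1854

1854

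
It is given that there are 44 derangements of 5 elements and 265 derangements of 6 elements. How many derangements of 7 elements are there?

1854

!7 = (7-1)·(!6 + !5) = 6·(265 + 44) = 6·309 = 1854.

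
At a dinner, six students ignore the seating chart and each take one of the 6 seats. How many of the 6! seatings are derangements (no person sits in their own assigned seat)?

Recurrence: !6 = 6·!5 + (-1)^6.
!6 = 6·44 + 1 = 265

265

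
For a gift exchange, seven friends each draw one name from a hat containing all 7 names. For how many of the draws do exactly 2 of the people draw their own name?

924

Pick the 2 fixed positions: C(7,2) = 21 ways.
The remaining 5 must be deranged: !5 = 44.
Total: 21 × 44 = 924.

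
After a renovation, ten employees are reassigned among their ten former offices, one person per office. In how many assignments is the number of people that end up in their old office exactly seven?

Pick the 7 fixed positions: C(10,7) = 120 ways.
The remaining 3 must be deranged: !3 = 2.
Total: 120 × 2 = 240.

240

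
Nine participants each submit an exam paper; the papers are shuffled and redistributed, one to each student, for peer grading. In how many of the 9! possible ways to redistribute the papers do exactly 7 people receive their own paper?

36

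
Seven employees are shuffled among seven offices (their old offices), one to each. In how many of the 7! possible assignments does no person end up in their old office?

1854

The number of derangements of 7 is !7 = Σ_{k=0}^{7} (-1)^k·7!/k!
= 7! - 7!/1! + 7!/2! - 7!/3! + 7!/4! - 7!/5! + 7!/6! - 7!/7!
= 5040 - 5040 + 2520 - 840 + 210 - 42 + 7 - 1
= 1854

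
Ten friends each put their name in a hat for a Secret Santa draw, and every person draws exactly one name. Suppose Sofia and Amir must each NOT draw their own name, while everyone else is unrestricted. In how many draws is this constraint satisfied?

2943360

Inclusion-exclusion on the 2 forbidden self-matches:
Σ_{j=0}^{2} (-1)^j C(2,j)(10-j)!
= C(2,0)·10! - C(2,1)·9! + C(2,2)·8!
= 3628800 - 725760 + 40320
= 2943360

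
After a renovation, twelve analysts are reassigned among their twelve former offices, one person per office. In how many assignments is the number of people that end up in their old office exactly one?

176214840

Pick the single fixed position: C(12,1) = 12 ways.
The remaining 11 must be deranged: !11 = 14684570.
Total: 12 × 14684570 = 176214840.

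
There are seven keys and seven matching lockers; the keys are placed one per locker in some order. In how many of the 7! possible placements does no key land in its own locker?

Use !n = (n-1)(!(n-1) + !(n-2)).
!7 = 6·(265 + 44) = 6·309 = 1854

1854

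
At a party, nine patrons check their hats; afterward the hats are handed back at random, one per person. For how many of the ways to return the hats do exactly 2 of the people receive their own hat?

66744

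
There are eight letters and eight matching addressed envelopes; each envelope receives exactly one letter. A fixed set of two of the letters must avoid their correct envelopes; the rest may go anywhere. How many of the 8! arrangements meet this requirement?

Let A_j be the event that the j-th constrained one is fixed. By inclusion-exclusion over the 2 events:
Σ_{j=0}^{2} (-1)^j C(2,j)(8-j)!
= C(2,0)·8! - C(2,1)·7! + C(2,2)·6!
= 40320 - 10080 + 720
= 30960

30960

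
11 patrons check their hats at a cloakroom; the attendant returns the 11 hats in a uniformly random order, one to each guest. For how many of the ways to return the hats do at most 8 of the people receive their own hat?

# with exactly i fixed is C(11,i)·!(11-i); sum over i=0..8:
  i=0: C(11,0)·!11 = 1·14684570 = 14684570
  i=1: C(11,1)·!10 = 11·1334961 = 14684571
  i=2: C(11,2)·!9 = 55·133496 = 7342280
  i=3: C(11,3)·!8 = 165·14833 = 2447445
  i=4: C(11,4)·!7 = 330·1854 = 611820
  i=5: C(11,5)·!6 = 462·265 = 122430
  i=6: C(11,6)·!5 = 462·44 = 20328
  i=7: C(11,7)·!4 = 330·9 = 2970
  i=8: C(11,8)·!3 = 165·2 = 330
Total = 39916744.

39916744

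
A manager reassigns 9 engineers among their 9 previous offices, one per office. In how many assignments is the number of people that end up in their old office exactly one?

Choose which one of the 9 is fixed: C(9,1) = 9.
The other 8 form a derangement: !8 = 14833.
Total: 9 × 14833 = 133497.

133497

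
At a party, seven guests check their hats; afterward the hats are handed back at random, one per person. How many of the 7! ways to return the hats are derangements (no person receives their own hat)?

1854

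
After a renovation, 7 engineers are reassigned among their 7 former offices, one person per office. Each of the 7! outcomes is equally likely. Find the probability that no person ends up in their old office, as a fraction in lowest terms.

Favorable outcomes: !7 = 1854.
Total outcomes: 7! = 5040.
Probability = 1854/5040 = 103/280.

103/280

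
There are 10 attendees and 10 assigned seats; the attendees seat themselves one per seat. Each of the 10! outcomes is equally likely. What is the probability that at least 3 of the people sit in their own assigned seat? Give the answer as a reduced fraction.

145697/1814400

Favorable outcomes: Σ_{i≥3} C(10,i)·!(10-i) = 120·1854 + 210·265 + 252·44 + 210·9 + 120·2 + 45·1 + 10·0 + 1·1 = 291394.
Total outcomes: 10! = 3628800.
Probability = 291394/3628800 = 145697/1814400.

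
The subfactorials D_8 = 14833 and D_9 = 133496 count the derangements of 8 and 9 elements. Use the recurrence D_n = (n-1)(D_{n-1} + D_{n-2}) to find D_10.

1334961

D_10 = (10-1)·(D_9 + D_8) = 9·(133496 + 14833) = 9·148329 = 1334961.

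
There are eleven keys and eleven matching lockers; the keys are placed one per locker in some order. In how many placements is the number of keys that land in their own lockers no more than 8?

39916744

Sum C(11,i)·!(11-i) for i = 0..8:
  i=0: C(11,0)·!11 = 1·14684570 = 14684570
  i=1: C(11,1)·!10 = 11·1334961 = 14684571
  i=2: C(11,2)·!9 = 55·133496 = 7342280
  i=3: C(11,3)·!8 = 165·14833 = 2447445
  i=4: C(11,4)·!7 = 330·1854 = 611820
  i=5: C(11,5)·!6 = 462·265 = 122430
  i=6: C(11,6)·!5 = 462·44 = 20328
  i=7: C(11,7)·!4 = 330·9 = 2970
  i=8: C(11,8)·!3 = 165·2 = 330
Total = 39916744.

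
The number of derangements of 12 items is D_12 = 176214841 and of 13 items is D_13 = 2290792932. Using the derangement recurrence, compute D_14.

32071101049

D_14 = (14-1)·(D_13 + D_12) = 13·(2290792932 + 176214841) = 13·2467007773 = 32071101049.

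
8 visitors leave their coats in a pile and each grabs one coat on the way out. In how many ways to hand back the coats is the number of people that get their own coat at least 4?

Sum C(8,i)·!(8-i) for i = 4..8:
  i=4: C(8,4)·!4 = 70·9 = 630
  i=5: C(8,5)·!3 = 56·2 = 112
  i=6: C(8,6)·!2 = 28·1 = 28
  i=7: C(8,7)·!1 = 8·0 = 0
  i=8: C(8,8)·!0 = 1·1 = 1
Total = 771.

771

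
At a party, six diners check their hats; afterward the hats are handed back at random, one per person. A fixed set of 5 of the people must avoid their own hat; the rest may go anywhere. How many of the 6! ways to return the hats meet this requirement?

309

Let A_j be the event that the j-th constrained one is fixed. By inclusion-exclusion over the 5 events:
Σ_{j=0}^{5} (-1)^j C(5,j)(6-j)!
= C(5,0)·6! - C(5,1)·5! + C(5,2)·4! - C(5,3)·3! + C(5,4)·2! - C(5,5)·1!
= 720 - 600 + 240 - 60 + 10 - 1
= 309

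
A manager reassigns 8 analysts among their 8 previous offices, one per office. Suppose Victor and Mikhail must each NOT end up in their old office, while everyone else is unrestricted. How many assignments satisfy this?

30960

Let A_j be the event that the j-th constrained one is fixed. By inclusion-exclusion over the 2 events:
Σ_{j=0}^{2} (-1)^j C(2,j)(8-j)!
= C(2,0)·8! - C(2,1)·7! + C(2,2)·6!
= 40320 - 10080 + 720
= 30960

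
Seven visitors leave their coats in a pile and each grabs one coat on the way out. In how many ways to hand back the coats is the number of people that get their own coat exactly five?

21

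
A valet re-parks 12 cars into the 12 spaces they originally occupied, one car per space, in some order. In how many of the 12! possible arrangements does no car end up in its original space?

By inclusion-exclusion, !12 = Σ (-1)^k · 12!/k! for k=0..12
= 12! - 12!/1! + 12!/2! - 12!/3! + 12!/4! - 12!/5! + 12!/6! - 12!/7! + 12!/8! - 12!/9! + 12!/10! - 12!/11! + 12!/12!
= 479001600 - 479001600 + 239500800 - 79833600 + 19958400 - 3991680 + 665280 - 95040 + 11880 - 1320 + 132 - 12 + 1
= 176214841

176214841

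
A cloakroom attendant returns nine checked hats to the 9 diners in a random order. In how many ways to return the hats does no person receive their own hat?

133496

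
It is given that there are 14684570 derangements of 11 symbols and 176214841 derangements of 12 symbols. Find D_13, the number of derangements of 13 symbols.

2290792932

D_13 = (13-1)·(D_12 + D_11) = 12·(176214841 + 14684570) = 12·190899411 = 2290792932.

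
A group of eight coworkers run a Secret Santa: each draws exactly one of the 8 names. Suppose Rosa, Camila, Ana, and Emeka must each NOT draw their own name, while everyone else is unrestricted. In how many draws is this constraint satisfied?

Inclusion-exclusion on the 4 forbidden self-matches:
Σ_{j=0}^{4} (-1)^j C(4,j)(8-j)!
= C(4,0)·8! - C(4,1)·7! + C(4,2)·6! - C(4,3)·5! + C(4,4)·4!
= 40320 - 20160 + 4320 - 480 + 24
= 24024

24024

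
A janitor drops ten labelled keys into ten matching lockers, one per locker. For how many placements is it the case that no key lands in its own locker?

1334961

!10 is the nearest integer to 10!/e.
10! = 3628800, and 3628800/e ≈ 1334960.92, so !10 = 1334961.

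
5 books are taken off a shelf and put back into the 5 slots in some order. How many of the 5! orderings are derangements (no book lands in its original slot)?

44

Use !n = (n-1)(!(n-1) + !(n-2)).
!5 = 4·(9 + 2) = 4·11 = 44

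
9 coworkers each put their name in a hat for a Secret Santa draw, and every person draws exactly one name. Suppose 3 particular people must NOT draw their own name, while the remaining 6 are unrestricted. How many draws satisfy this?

256320

Let A_j be the event that the j-th constrained one is fixed. By inclusion-exclusion over the 3 events:
Σ_{j=0}^{3} (-1)^j C(3,j)(9-j)!
= C(3,0)·9! - C(3,1)·8! + C(3,2)·7! - C(3,3)·6!
= 362880 - 120960 + 15120 - 720
= 256320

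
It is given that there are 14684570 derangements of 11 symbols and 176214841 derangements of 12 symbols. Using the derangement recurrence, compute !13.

!13 = (13-1)·(!12 + !11) = 12·(176214841 + 14684570) = 12·190899411 = 2290792932.

2290792932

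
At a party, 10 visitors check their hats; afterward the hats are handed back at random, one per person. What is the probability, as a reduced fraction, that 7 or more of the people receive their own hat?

Favorable outcomes: Σ_{i≥7} C(10,i)·!(10-i) = 120·2 + 45·1 + 10·0 + 1·1 = 286.
Total outcomes: 10! = 3628800.
Probability = 286/3628800 = 143/1814400.

143/1814400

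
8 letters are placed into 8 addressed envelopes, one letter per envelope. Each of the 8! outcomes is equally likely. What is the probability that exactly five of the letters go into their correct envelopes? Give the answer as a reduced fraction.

Favorable outcomes: C(8,5)·!3 = 56·2 = 112.
Total outcomes: 8! = 40320.
Probability = 112/40320 = 1/360.

1/360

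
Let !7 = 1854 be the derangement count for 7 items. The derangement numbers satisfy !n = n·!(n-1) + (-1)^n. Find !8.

14833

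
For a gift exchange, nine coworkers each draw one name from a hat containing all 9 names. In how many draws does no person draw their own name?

133496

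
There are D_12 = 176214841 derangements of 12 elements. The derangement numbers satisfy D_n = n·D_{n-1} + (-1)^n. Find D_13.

2290792932

D_13 = 13·176214841 - 1 = 2290792932.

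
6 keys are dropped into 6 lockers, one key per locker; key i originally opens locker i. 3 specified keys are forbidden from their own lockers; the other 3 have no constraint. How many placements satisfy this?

426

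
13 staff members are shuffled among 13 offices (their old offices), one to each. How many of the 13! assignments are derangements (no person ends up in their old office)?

The number of derangements of 13 is !13 = Σ_{k=0}^{13} (-1)^k·13!/k!
= 13! - 13!/1! + 13!/2! - 13!/3! + 13!/4! - 13!/5! + 13!/6! - 13!/7! + 13!/8! - 13!/9! + 13!/10! - 13!/11! + 13!/12! - 13!/13!
= 6227020800 - 6227020800 + 3113510400 - 1037836800 + 259459200 - 51891840 + 8648640 - 1235520 + 154440 - 17160 + 1716 - 156 + 13 - 1
= 2290792932

2290792932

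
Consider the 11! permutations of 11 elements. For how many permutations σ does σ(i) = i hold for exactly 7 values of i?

Choose which 7 of the 11 are fixed: C(11,7) = 330.
The other 4 form a derangement: !4 = 9.
Total: 330 × 9 = 2970.

2970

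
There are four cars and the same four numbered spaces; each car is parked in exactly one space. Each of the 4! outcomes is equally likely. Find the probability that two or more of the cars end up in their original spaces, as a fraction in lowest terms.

Favorable outcomes: Σ_{i≥2} C(4,i)·!(4-i) = 6·1 + 4·0 + 1·1 = 7.
Total outcomes: 4! = 24.
Probability = 7/24 = 7/24.

7/24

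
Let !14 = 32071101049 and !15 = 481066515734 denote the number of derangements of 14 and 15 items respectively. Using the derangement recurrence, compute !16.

7697064251745

!16 = (16-1)·(!15 + !14) = 15·(481066515734 + 32071101049) = 15·513137616783 = 7697064251745.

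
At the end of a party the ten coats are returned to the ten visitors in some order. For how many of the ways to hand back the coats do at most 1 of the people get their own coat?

# with exactly i fixed is C(10,i)·!(10-i); sum over i=0..1:
  i=0: C(10,0)·!10 = 1·1334961 = 1334961
  i=1: C(10,1)·!9 = 10·133496 = 1334960
Total = 2669921.

2669921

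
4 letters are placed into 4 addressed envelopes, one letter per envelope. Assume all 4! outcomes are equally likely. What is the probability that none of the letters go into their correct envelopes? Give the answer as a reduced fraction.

3/8

Favorable outcomes: !4 = 9.
Total outcomes: 4! = 24.
Probability = 9/24 = 3/8.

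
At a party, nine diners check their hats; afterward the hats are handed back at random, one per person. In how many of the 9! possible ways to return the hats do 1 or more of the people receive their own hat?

229384

Sum C(9,i)·!(9-i) for i = 1..9:
  i=1: C(9,1)·!8 = 9·14833 = 133497
  i=2: C(9,2)·!7 = 36·1854 = 66744
  i=3: C(9,3)·!6 = 84·265 = 22260
  i=4: C(9,4)·!5 = 126·44 = 5544
  i=5: C(9,5)·!4 = 126·9 = 1134
  i=6: C(9,6)·!3 = 84·2 = 168
  i=7: C(9,7)·!2 = 36·1 = 36
  i=8: C(9,8)·!1 = 9·0 = 0
  i=9: C(9,9)·!0 = 1·1 = 1
Total = 229384.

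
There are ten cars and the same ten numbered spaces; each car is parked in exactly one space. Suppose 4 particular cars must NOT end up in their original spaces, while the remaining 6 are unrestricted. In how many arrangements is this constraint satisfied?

2399760

Inclusion-exclusion on the 4 forbidden self-matches:
Σ_{j=0}^{4} (-1)^j C(4,j)(10-j)!
= C(4,0)·10! - C(4,1)·9! + C(4,2)·8! - C(4,3)·7! + C(4,4)·6!
= 3628800 - 1451520 + 241920 - 20160 + 720
= 2399760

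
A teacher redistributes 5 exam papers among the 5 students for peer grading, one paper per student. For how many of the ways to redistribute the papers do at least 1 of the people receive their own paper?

Sum C(5,i)·!(5-i) for i = 1..5:
  i=1: C(5,1)·!4 = 5·9 = 45
  i=2: C(5,2)·!3 = 10·2 = 20
  i=3: C(5,3)·!2 = 10·1 = 10
  i=4: C(5,4)·!1 = 5·0 = 0
  i=5: C(5,5)·!0 = 1·1 = 1
Total = 76.

76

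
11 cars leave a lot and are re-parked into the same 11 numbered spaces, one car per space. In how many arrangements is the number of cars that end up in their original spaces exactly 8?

330

Choose which 8 of the 11 are fixed: C(11,8) = 165.
The other 3 form a derangement: !3 = 2.
Total: 165 × 2 = 330.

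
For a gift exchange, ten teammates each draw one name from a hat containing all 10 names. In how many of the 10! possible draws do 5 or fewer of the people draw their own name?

# with exactly i fixed is C(10,i)·!(10-i); sum over i=0..5:
  i=0: C(10,0)·!10 = 1·1334961 = 1334961
  i=1: C(10,1)·!9 = 10·133496 = 1334960
  i=2: C(10,2)·!8 = 45·14833 = 667485
  i=3: C(10,3)·!7 = 120·1854 = 222480
  i=4: C(10,4)·!6 = 210·265 = 55650
  i=5: C(10,5)·!5 = 252·44 = 11088
Total = 3626624.

3626624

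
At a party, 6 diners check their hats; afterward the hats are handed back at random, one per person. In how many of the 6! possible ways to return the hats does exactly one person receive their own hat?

264

Pick the single fixed position: C(6,1) = 6 ways.
The other 5 form a derangement: !5 = 44.
Total: 6 × 44 = 264.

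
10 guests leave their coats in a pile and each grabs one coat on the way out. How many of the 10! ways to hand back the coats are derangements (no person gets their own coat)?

1334961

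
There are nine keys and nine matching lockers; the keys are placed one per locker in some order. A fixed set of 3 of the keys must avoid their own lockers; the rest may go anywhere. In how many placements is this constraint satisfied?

Let A_j be the event that the j-th constrained one is fixed. By inclusion-exclusion over the 3 events:
Σ_{j=0}^{3} (-1)^j C(3,j)(9-j)!
= C(3,0)·9! - C(3,1)·8! + C(3,2)·7! - C(3,3)·6!
= 362880 - 120960 + 15120 - 720
= 256320

256320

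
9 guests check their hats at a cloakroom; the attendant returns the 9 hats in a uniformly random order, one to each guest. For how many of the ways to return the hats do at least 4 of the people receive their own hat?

6883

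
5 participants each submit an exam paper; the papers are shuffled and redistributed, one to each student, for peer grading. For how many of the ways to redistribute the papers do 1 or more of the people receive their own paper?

76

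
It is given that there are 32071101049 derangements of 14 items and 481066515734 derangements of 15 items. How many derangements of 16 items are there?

7697064251745

D_16 = (16-1)·(D_15 + D_14) = 15·(481066515734 + 32071101049) = 15·513137616783 = 7697064251745.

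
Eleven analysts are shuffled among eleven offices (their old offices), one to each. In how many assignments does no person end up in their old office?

By inclusion-exclusion, !11 = Σ (-1)^k · 11!/k! for k=0..11
= 11! - 11!/1! + 11!/2! - 11!/3! + 11!/4! - 11!/5! + 11!/6! - 11!/7! + 11!/8! - 11!/9! + 11!/10! - 11!/11!
= 39916800 - 39916800 + 19958400 - 6652800 + 1663200 - 332640 + 55440 - 7920 + 990 - 110 + 11 - 1
= 14684570

14684570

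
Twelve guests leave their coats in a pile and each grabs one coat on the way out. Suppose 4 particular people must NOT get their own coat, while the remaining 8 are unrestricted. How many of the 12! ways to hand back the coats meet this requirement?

Let A_j be the event that the j-th constrained one is fixed. By inclusion-exclusion over the 4 events:
Σ_{j=0}^{4} (-1)^j C(4,j)(12-j)!
= C(4,0)·12! - C(4,1)·11! + C(4,2)·10! - C(4,3)·9! + C(4,4)·8!
= 479001600 - 159667200 + 21772800 - 1451520 + 40320
= 339696000

339696000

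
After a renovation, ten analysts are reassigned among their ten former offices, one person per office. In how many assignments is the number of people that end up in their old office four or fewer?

Sum C(10,i)·!(10-i) for i = 0..4:
  i=0: C(10,0)·!10 = 1·1334961 = 1334961
  i=1: C(10,1)·!9 = 10·133496 = 1334960
  i=2: C(10,2)·!8 = 45·14833 = 667485
  i=3: C(10,3)·!7 = 120·1854 = 222480
  i=4: C(10,4)·!6 = 210·265 = 55650
Total = 3615536.

3615536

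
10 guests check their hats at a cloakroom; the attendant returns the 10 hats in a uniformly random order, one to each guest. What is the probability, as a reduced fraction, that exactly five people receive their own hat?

11/3600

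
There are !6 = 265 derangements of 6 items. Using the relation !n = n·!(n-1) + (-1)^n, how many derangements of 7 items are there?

!7 = 7·265 - 1 = 1854.

1854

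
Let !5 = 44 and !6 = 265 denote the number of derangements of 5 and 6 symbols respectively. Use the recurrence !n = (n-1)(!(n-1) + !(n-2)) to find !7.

1854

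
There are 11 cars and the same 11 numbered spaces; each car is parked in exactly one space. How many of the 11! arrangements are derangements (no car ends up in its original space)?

14684570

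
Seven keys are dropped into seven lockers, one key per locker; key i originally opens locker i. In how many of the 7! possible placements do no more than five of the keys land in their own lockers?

# with exactly i fixed is C(7,i)·!(7-i); sum over i=0..5:
  i=0: C(7,0)·!7 = 1·1854 = 1854
  i=1: C(7,1)·!6 = 7·265 = 1855
  i=2: C(7,2)·!5 = 21·44 = 924
  i=3: C(7,3)·!4 = 35·9 = 315
  i=4: C(7,4)·!3 = 35·2 = 70
  i=5: C(7,5)·!2 = 21·1 = 21
Total = 5039.

5039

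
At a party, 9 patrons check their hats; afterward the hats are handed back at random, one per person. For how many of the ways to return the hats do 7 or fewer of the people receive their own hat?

# with exactly i fixed is C(9,i)·!(9-i); sum over i=0..7:
  i=0: C(9,0)·!9 = 1·133496 = 133496
  i=1: C(9,1)·!8 = 9·14833 = 133497
  i=2: C(9,2)·!7 = 36·1854 = 66744
  i=3: C(9,3)·!6 = 84·265 = 22260
  i=4: C(9,4)·!5 = 126·44 = 5544
  i=5: C(9,5)·!4 = 126·9 = 1134
  i=6: C(9,6)·!3 = 84·2 = 168
  i=7: C(9,7)·!2 = 36·1 = 36
Total = 362879.

362879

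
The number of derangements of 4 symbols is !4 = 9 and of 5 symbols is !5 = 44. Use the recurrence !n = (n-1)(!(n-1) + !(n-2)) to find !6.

265

!6 = (6-1)·(!5 + !4) = 5·(44 + 9) = 5·53 = 265.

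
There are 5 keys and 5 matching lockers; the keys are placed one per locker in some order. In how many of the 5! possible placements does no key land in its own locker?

44

The number of derangements of 5 is !5 = Σ_{k=0}^{5} (-1)^k·5!/k!
= 5! - 5!/1! + 5!/2! - 5!/3! + 5!/4! - 5!/5!
= 120 - 120 + 60 - 20 + 5 - 1
= 44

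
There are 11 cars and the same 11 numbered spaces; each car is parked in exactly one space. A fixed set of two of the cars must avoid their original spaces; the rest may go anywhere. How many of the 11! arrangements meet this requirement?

Inclusion-exclusion on the 2 forbidden self-matches:
Σ_{j=0}^{2} (-1)^j C(2,j)(11-j)!
= C(2,0)·11! - C(2,1)·10! + C(2,2)·9!
= 39916800 - 7257600 + 362880
= 33022080

33022080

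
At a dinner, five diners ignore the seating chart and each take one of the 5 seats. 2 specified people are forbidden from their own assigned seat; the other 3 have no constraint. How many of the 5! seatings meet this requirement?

Let A_j be the event that the j-th constrained one is fixed. By inclusion-exclusion over the 2 events:
Σ_{j=0}^{2} (-1)^j C(2,j)(5-j)!
= C(2,0)·5! - C(2,1)·4! + C(2,2)·3!
= 120 - 48 + 6
= 78

78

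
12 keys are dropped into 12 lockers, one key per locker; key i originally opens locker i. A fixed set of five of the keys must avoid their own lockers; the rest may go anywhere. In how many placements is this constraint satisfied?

312273360

Inclusion-exclusion on the 5 forbidden self-matches:
Σ_{j=0}^{5} (-1)^j C(5,j)(12-j)!
= C(5,0)·12! - C(5,1)·11! + C(5,2)·10! - C(5,3)·9! + C(5,4)·8! - C(5,5)·7!
= 479001600 - 199584000 + 36288000 - 3628800 + 201600 - 5040
= 312273360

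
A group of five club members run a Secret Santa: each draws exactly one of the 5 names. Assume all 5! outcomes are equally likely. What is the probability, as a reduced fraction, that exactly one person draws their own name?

3/8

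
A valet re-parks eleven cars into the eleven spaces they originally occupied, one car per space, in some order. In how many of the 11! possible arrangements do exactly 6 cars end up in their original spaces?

Choose which 6 of the 11 are fixed: C(11,6) = 462.
The other 5 form a derangement: !5 = 44.
Total: 462 × 44 = 20328.

20328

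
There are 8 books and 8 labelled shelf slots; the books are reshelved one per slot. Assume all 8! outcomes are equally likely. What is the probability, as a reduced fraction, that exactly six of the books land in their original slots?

1/1440

Favorable outcomes: C(8,6)·!2 = 28·1 = 28.
Total outcomes: 8! = 40320.
Probability = 28/40320 = 1/1440.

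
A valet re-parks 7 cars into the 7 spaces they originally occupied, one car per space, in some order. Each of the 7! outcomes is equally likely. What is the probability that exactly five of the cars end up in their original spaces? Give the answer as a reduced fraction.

1/240

Favorable outcomes: C(7,5)·!2 = 21·1 = 21.
Total outcomes: 7! = 5040.
Probability = 21/5040 = 1/240.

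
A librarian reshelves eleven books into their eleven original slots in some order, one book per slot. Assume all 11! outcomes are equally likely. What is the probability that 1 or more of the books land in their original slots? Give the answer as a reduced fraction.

Favorable outcomes: Σ_{i≥1} C(11,i)·!(11-i) = 11·1334961 + 55·133496 + 165·14833 + 330·1854 + 462·265 + 462·44 + 330·9 + 165·2 + 55·1 + 11·0 + 1·1 = 25232230.
Total outcomes: 11! = 39916800.
Probability = 25232230/39916800 = 2523223/3991680.

2523223/3991680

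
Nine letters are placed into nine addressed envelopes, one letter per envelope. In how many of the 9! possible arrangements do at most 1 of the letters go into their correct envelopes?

266993

# with exactly i fixed is C(9,i)·!(9-i); sum over i=0..1:
  i=0: C(9,0)·!9 = 1·133496 = 133496
  i=1: C(9,1)·!8 = 9·14833 = 133497
Total = 266993.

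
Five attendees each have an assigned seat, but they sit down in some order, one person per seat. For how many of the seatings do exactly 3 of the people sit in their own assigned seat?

10

Choose which 3 of the 5 are fixed: C(5,3) = 10.
The remaining 2 must be deranged: !2 = 1.
Total: 10 × 1 = 10.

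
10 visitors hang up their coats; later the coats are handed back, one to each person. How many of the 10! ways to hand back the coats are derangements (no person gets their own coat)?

The subfactorial !10 = [10!/e] (nearest integer).
10! = 3628800, and 3628800/e ≈ 1334960.92, so !10 = 1334961.

1334961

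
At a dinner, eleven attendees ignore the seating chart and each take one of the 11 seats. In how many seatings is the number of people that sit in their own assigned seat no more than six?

Sum C(11,i)·!(11-i) for i = 0..6:
  i=0: C(11,0)·!11 = 1·14684570 = 14684570
  i=1: C(11,1)·!10 = 11·1334961 = 14684571
  i=2: C(11,2)·!9 = 55·133496 = 7342280
  i=3: C(11,3)·!8 = 165·14833 = 2447445
  i=4: C(11,4)·!7 = 330·1854 = 611820
  i=5: C(11,5)·!6 = 462·265 = 122430
  i=6: C(11,6)·!5 = 462·44 = 20328
Total = 39913444.

39913444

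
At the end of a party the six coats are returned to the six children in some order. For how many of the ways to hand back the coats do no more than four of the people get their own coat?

719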